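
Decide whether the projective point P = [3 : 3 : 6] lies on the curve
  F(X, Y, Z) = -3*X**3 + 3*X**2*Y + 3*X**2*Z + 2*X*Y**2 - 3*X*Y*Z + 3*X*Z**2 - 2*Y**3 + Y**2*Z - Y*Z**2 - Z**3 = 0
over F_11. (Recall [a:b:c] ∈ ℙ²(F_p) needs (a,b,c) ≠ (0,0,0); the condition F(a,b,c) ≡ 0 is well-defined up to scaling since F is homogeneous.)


F(3,3,6) ≡ 10 (mod 11); P is NOT on the curve.

Evaluate F(3, 3, 6) term-by-term (mod 11).
  -3*X**3 ↦ -3·27·1·1 = -81
  3*X**2*Y ↦ 3·9·3·1 = 81
  3*X**2*Z ↦ 3·9·1·6 = 162
  2*X*Y**2 ↦ 2·3·9·1 = 54
  -3*X*Y*Z ↦ -3·3·3·6 = -162
  3*X*Z**2 ↦ 3·3·1·36 = 324
  -2*Y**3 ↦ -2·1·27·1 = -54
  Y**2*Z ↦ 1·1·9·6 = 54
  -Y*Z**2 ↦ -1·1·3·36 = -108
  -Z**3 ↦ -1·1·1·216 = -216
Sum: F(3, 3, 6) = (-81) + (81) + (162) + (54) + (-162) + (324) + (-54) + (54) + (-108) + (-216) = 54.
Reducing mod 11: 54 ≡ 10 (mod 11).
Since F(a, b, c) ≡ 10 ≠ 0 (mod 11), P does NOT lie on the curve.


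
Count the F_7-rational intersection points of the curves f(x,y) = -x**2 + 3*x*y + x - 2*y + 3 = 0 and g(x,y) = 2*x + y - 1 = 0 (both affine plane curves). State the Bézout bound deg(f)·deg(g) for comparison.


Common zeros: {(6, 3)}; count = 1; Bézout bound = 2.

deg(f) = 2, deg(g) = 1, so Bézout bound = 2.
Scan x ∈ F_7. For each x, list the y ∈ F_7 with f(x, y) ≡ 0 and those with g(x, y) ≡ 0 (mod 7); the common zeros in that column are the intersection.
  x = 0: f ≡ 0 at y ∈ {5}; g ≡ 0 at y ∈ {1}; common: ∅.
  x = 1: f ≡ 0 at y ∈ {4}; g ≡ 0 at y ∈ {6}; common: ∅.
  x = 2: f ≡ 0 at y ∈ {5}; g ≡ 0 at y ∈ {4}; common: ∅.
  x = 3: f ≡ 0 at y ∈ ∅; g ≡ 0 at y ∈ {2}; common: ∅.
  x = 4: f ≡ 0 at y ∈ {3}; g ≡ 0 at y ∈ {0}; common: ∅.
  x = 5: f ≡ 0 at y ∈ {4}; g ≡ 0 at y ∈ {5}; common: ∅.
  x = 6: f ≡ 0 at y ∈ {3}; g ≡ 0 at y ∈ {3}; common: {3}.
Collecting: common zeros = {(6, 3)}, so the count is 1.
Comparison with the Bézout bound: 1 ≤ 2 = deg(f)·deg(g), as expected for curves with no common component (the affine F_7-count falls short of the bound because intersections may lie at infinity, over extension fields, or carry multiplicity).


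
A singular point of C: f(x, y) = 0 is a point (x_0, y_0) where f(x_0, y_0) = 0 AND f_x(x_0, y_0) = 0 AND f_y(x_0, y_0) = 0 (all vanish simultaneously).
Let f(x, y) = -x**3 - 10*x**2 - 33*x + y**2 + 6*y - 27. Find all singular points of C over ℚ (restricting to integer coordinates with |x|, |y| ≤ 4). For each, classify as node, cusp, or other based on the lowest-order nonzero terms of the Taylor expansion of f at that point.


Singular points: {(-3, -3)}; classification: node.

Compute partial derivatives:
  f_x = -3*x**2 - 20*x - 33.
  f_y = 2*y + 6.
Scan x_0 ∈ {−4, ..., 4}. For each x_0, f_y(x_0, y) is a polynomial in y; find its integer roots y ∈ {−4, ..., 4}, then test f_x and f at those candidates.
  x = -4: f_y(-4, y) = 2*y + 6; vanishes at y ∈ {-3}. (-4, -3): f_x = -1 ≠ 0.
  x = -3: f_y(-3, y) = 2*y + 6; vanishes at y ∈ {-3}. (-3, -3): f_x = 0, f = 0 — SINGULAR.
  x = -2: f_y(-2, y) = 2*y + 6; vanishes at y ∈ {-3}. (-2, -3): f_x = -5 ≠ 0.
  x = -1: f_y(-1, y) = 2*y + 6; vanishes at y ∈ {-3}. (-1, -3): f_x = -16 ≠ 0.
  x = 0: f_y(0, y) = 2*y + 6; vanishes at y ∈ {-3}. (0, -3): f_x = -33 ≠ 0.
  x = 1: f_y(1, y) = 2*y + 6; vanishes at y ∈ {-3}. (1, -3): f_x = -56 ≠ 0.
  x = 2: f_y(2, y) = 2*y + 6; vanishes at y ∈ {-3}. (2, -3): f_x = -85 ≠ 0.
  x = 3: f_y(3, y) = 2*y + 6; vanishes at y ∈ {-3}. (3, -3): f_x = -120 ≠ 0.
  x = 4: f_y(4, y) = 2*y + 6; vanishes at y ∈ {-3}. (4, -3): f_x = -161 ≠ 0.
Only singular point on the grid: (-3, -3).
Classify: substitute x = -3 + u, y = -3 + v and expand: f = -u**3 - u**2 + v**2.
No constant or linear terms (consistent with a singular point). Quadratic part: -u**2 + v**2. Cubic part: -u**3.
The quadratic part v**2 - u**2 = (v − u)(v + u) splits into two distinct linear factors, so there are two distinct tangent lines y − -3 = ±(x − -3) — this is a node (ordinary double point).
Classification: node.


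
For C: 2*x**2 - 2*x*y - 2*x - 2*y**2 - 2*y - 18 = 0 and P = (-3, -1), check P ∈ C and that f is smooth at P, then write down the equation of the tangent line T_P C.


Tangent line at P: -12*x + 8*y - 28 = 0.

Step 1: f(-3, -1) = 0, so P lies on C.
Step 2: partial derivatives
  f_x(x, y) = 4*x - 2*y - 2, f_y(x, y) = -2*x - 4*y - 2.
  f_x(P) = -12, f_y(P) = 8 (gradient nonzero, so P is smooth).
Step 3: tangent line at P: -12·(x − -3) + 8·(y − -1) = 0.
Expanding: -12*x + 8*y - 28 = 0.


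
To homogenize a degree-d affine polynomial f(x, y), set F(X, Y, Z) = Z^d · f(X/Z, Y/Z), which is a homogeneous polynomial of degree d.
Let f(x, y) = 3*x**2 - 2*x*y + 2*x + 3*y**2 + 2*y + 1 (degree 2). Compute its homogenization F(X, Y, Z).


F(X, Y, Z) = 3*X**2 - 2*X*Y + 2*X*Z + 3*Y**2 + 2*Y*Z + Z**2

deg(f) = 2.
Substitute x = X/Z, y = Y/Z into f, then multiply by Z^2.
  monomial 3·x^2·y^0 ↦ 3·X^2·Y^0·Z^0.
  monomial -2·x^1·y^1 ↦ -2·X^1·Y^1·Z^0.
  monomial 2·x^1·y^0 ↦ 2·X^1·Y^0·Z^1.
  monomial 3·x^0·y^2 ↦ 3·X^0·Y^2·Z^0.
  monomial 2·x^0·y^1 ↦ 2·X^0·Y^1·Z^1.
  monomial 1·x^0·y^0 ↦ 1·X^0·Y^0·Z^2.
Collecting: F(X, Y, Z) = 3*X**2 - 2*X*Y + 2*X*Z + 3*Y**2 + 2*Y*Z + Z**2.


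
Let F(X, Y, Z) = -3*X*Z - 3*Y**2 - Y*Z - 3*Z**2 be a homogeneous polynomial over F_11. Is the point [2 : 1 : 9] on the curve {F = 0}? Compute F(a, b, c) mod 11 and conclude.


F(2,1,9) ≡ 10 (mod 11); P is NOT on the curve.

Evaluate F(2, 1, 9) term-by-term (mod 11).
  -3*X*Z ↦ -3·2·1·9 = -54
  -3*Y**2 ↦ -3·1·1·1 = -3
  -Y*Z ↦ -1·1·1·9 = -9
  -3*Z**2 ↦ -3·1·1·81 = -243
Sum: F(2, 1, 9) = (-54) + (-3) + (-9) + (-243) = -309.
Reducing mod 11: -309 ≡ 10 (mod 11).
Since F(a, b, c) ≡ 10 ≠ 0 (mod 11), P does NOT lie on the curve.


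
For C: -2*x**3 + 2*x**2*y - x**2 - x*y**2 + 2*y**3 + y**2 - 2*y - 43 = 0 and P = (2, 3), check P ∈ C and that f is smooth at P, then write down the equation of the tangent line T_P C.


Tangent line at P: -13*x + 54*y - 136 = 0.

Step 1: f(2, 3) = 0, so P lies on C.
Step 2: partial derivatives
  f_x(x, y) = -6*x**2 + 4*x*y - 2*x - y**2, f_y(x, y) = 2*x**2 - 2*x*y + 6*y**2 + 2*y - 2.
  f_x(P) = -13, f_y(P) = 54 (gradient nonzero, so P is smooth).
Step 3: tangent line at P: -13·(x − 2) + 54·(y − 3) = 0.
Expanding: -13*x + 54*y - 136 = 0.


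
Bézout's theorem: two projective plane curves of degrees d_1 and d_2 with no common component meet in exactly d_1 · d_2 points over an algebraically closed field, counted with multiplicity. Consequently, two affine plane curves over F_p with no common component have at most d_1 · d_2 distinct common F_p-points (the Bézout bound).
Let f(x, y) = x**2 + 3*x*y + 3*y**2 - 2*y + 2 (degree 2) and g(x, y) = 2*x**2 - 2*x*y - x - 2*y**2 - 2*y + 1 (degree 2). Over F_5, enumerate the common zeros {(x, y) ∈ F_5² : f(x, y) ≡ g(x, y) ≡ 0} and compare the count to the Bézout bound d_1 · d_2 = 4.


Common zeros: ∅; count = 0; Bézout bound = 4.

deg(f) = 2, deg(g) = 2, so Bézout bound = 4.
Scan x ∈ F_5. For each x, list the y ∈ F_5 with f(x, y) ≡ 0 and those with g(x, y) ≡ 0 (mod 5); the common zeros in that column are the intersection.
  x = 0: f ≡ 0 at y ∈ {2}; g ≡ 0 at y ∈ ∅; common: ∅.
  x = 1: f ≡ 0 at y ∈ {4}; g ≡ 0 at y ∈ ∅; common: ∅.
  x = 2: f ≡ 0 at y ∈ {3, 4}; g ≡ 0 at y ∈ ∅; common: ∅.
  x = 3: f ≡ 0 at y ∈ ∅; g ≡ 0 at y ∈ ∅; common: ∅.
  x = 4: f ≡ 0 at y ∈ {2, 3}; g ≡ 0 at y ∈ ∅; common: ∅.
Collecting: common zeros = ∅, so the count is 0.
Comparison with the Bézout bound: 0 ≤ 4 = deg(f)·deg(g), as expected for curves with no common component (the affine F_5-count falls short of the bound because intersections may lie at infinity, over extension fields, or carry multiplicity).


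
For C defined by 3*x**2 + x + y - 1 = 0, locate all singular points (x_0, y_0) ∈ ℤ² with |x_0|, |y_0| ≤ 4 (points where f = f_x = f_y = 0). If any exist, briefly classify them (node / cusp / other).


No singular points in the scanned grid; C is smooth there.

Compute partial derivatives:
  f_x = 6*x + 1.
  f_y = 1.
f_y = 1 is a nonzero constant, so f_y never vanishes: no point (x, y) can satisfy f = f_x = f_y = 0. In particular no (x, y) ∈ {−4, ..., 4}² is singular; the curve is smooth.


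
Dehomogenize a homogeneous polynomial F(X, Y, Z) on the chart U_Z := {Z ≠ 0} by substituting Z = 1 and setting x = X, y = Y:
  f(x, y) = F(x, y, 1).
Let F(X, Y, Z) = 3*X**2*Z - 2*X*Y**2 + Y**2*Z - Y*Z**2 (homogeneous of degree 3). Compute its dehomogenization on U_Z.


f(x, y) = 3*x**2 - 2*x*y**2 + y**2 - y

On U_Z we set Z = 1. Each monomial c·X^i·Y^j·Z^k in F becomes c·x^i·y^j·1^k = c·x^i·y^j.
Substituting Z = 1: F(X, Y, 1) = 3*x**2 - 2*x*y**2 + y**2 - y.
Note: deg(f) ≤ deg(F) = 3; strict inequality happens when F is divisible by Z (lost terms).


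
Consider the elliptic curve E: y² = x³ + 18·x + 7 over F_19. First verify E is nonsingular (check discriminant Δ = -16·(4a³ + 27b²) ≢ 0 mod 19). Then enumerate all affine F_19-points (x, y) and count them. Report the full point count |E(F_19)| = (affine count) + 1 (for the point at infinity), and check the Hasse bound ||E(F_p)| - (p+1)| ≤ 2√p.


Affine points = {(0, 8), (0, 11), (1, 8), (1, 11), (7, 1), (7, 18), (8, 6), (8, 13), (9, 9), (9, 10), (10, 3), (10, 16), (11, 4), (11, 15), (13, 5), (13, 14), (14, 1), (14, 18), (15, 2), (15, 17), (17, 1), (17, 18), (18, 8), (18, 11)}; affine count = 24; |E(F_19)| = 25.

Discriminant check: Δ ∝ 4a³ + 27b² = 4·18³ + 27·7² = 4·5832 + 27·49 ≡ 8 (mod 19). Nonzero ⇒ E is nonsingular.
For each x ∈ F_19, compute rhs = x³ + 18·x + 7 mod 19, then count y ∈ F_19 with y² ≡ rhs.
  x = 0: rhs = 7, matching y values: 8, 11 (2 points).
  x = 1: rhs = 7, matching y values: 8, 11 (2 points).
  x = 2: rhs = 13, matching y values: none (0 points).
  x = 3: rhs = 12, matching y values: none (0 points).
  x = 4: rhs = 10, matching y values: none (0 points).
  x = 5: rhs = 13, matching y values: none (0 points).
  x = 6: rhs = 8, matching y values: none (0 points).
  x = 7: rhs = 1, matching y values: 1, 18 (2 points).
  x = 8: rhs = 17, matching y values: 6, 13 (2 points).
  x = 9: rhs = 5, matching y values: 9, 10 (2 points).
  x = 10: rhs = 9, matching y values: 3, 16 (2 points).
  x = 11: rhs = 16, matching y values: 4, 15 (2 points).
  x = 12: rhs = 13, matching y values: none (0 points).
  x = 13: rhs = 6, matching y values: 5, 14 (2 points).
  x = 14: rhs = 1, matching y values: 1, 18 (2 points).
  x = 15: rhs = 4, matching y values: 2, 17 (2 points).
  x = 16: rhs = 2, matching y values: none (0 points).
  x = 17: rhs = 1, matching y values: 1, 18 (2 points).
  x = 18: rhs = 7, matching y values: 8, 11 (2 points).
Total affine count: 24.
Full point count |E(F_19)| = 24 + 1 = 25.
Hasse bound: |25 − (19+1)| = |5| = 5 ≤ 2√19 ≈ 8.7178 ✓.


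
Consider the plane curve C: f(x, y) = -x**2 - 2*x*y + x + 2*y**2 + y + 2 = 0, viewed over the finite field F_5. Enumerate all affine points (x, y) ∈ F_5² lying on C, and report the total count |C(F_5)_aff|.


Affine F_5-points: {(0, 1), (1, 4), (2, 0), (2, 4), (4, 0), (4, 1)}; count = 6.

For each of the 25 pairs (x, y) ∈ F_5², evaluate f(x, y) mod 5. Record the zeros.
  x = 0: [0↦2, 1↦0, 2↦2, 3↦3, 4↦3]  zeros at y ∈ {1}
  x = 1: [0↦2, 1↦3, 2↦3, 3↦2, 4↦0]  zeros at y ∈ {4}
  x = 2: [0↦0, 1↦4, 2↦2, 3↦4, 4↦0]  zeros at y ∈ {0, 4}
  x = 3: [0↦1, 1↦3, 2↦4, 3↦4, 4↦3]  zeros at y ∈ ∅
  x = 4: [0↦0, 1↦0, 2↦4, 3↦2, 4↦4]  zeros at y ∈ {0, 1}
Collecting zeros: affine points = {(0, 1), (1, 4), (2, 0), (2, 4), (4, 0), (4, 1)}.
Total count |C(F_5)_aff| = 6.


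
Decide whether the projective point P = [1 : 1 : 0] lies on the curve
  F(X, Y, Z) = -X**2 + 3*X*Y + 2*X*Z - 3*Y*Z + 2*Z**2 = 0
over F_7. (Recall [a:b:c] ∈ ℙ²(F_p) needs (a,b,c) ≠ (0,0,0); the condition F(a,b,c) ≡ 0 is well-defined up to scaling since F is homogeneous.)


F(1,1,0) ≡ 2 (mod 7); P is NOT on the curve.

Evaluate F(1, 1, 0) term-by-term (mod 7).
  -X**2 ↦ -1·1·1·1 = -1
  3*X*Y ↦ 3·1·1·1 = 3
  2*X*Z ↦ 2·1·1·0 = 0
  -3*Y*Z ↦ -3·1·1·0 = 0
  2*Z**2 ↦ 2·1·1·0 = 0
Sum: F(1, 1, 0) = (-1) + (3) + (0) + (0) + (0) = 2.
Reducing mod 7: 2 ≡ 2 (mod 7).
Since F(a, b, c) ≡ 2 ≠ 0 (mod 7), P does NOT lie on the curve.


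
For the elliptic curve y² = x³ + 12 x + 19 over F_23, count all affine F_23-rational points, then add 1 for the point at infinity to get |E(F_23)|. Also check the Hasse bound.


Affine points = {(1, 3), (1, 20), (3, 6), (3, 17), (4, 4), (4, 19), (6, 10), (6, 13), (7, 3), (7, 20), (8, 11), (8, 12), (10, 9), (10, 14), (13, 7), (13, 16), (15, 3), (15, 20), (16, 11), (16, 12), (18, 8), (18, 15), (20, 5), (20, 18), (22, 11), (22, 12)}; affine count = 26; |E(F_23)| = 27.

Discriminant check: Δ ∝ 4a³ + 27b² = 4·12³ + 27·19² = 4·1728 + 27·361 ≡ 7 (mod 23). Nonzero ⇒ E is nonsingular.
For each x ∈ F_23, compute rhs = x³ + 12·x + 19 mod 23, then count y ∈ F_23 with y² ≡ rhs.
  x = 0: rhs = 19, matching y values: none (0 points).
  x = 1: rhs = 9, matching y values: 3, 20 (2 points).
  x = 2: rhs = 5, matching y values: none (0 points).
  x = 3: rhs = 13, matching y values: 6, 17 (2 points).
  x = 4: rhs = 16, matching y values: 4, 19 (2 points).
  x = 5: rhs = 20, matching y values: none (0 points).
  x = 6: rhs = 8, matching y values: 10, 13 (2 points).
  x = 7: rhs = 9, matching y values: 3, 20 (2 points).
  x = 8: rhs = 6, matching y values: 11, 12 (2 points).
  x = 9: rhs = 5, matching y values: none (0 points).
  x = 10: rhs = 12, matching y values: 9, 14 (2 points).
  x = 11: rhs = 10, matching y values: none (0 points).
  x = 12: rhs = 5, matching y values: none (0 points).
  x = 13: rhs = 3, matching y values: 7, 16 (2 points).
  x = 14: rhs = 10, matching y values: none (0 points).
  x = 15: rhs = 9, matching y values: 3, 20 (2 points).
  x = 16: rhs = 6, matching y values: 11, 12 (2 points).
  x = 17: rhs = 7, matching y values: none (0 points).
  x = 18: rhs = 18, matching y values: 8, 15 (2 points).
  x = 19: rhs = 22, matching y values: none (0 points).
  x = 20: rhs = 2, matching y values: 5, 18 (2 points).
  x = 21: rhs = 10, matching y values: none (0 points).
  x = 22: rhs = 6, matching y values: 11, 12 (2 points).
Total affine count: 26.
Full point count |E(F_23)| = 26 + 1 = 27.
Hasse bound: |27 − (23+1)| = |3| = 3 ≤ 2√23 ≈ 9.5917 ✓.


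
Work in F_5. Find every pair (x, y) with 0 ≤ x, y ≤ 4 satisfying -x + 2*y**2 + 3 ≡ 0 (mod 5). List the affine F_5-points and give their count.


Affine F_5-points: {(0, 1), (0, 4), (1, 2), (1, 3), (3, 0)}; count = 5.

For each of the 25 pairs (x, y) ∈ F_5², evaluate f(x, y) mod 5. Record the zeros.
  x = 0: [0↦3, 1↦0, 2↦1, 3↦1, 4↦0]  zeros at y ∈ {1, 4}
  x = 1: [0↦2, 1↦4, 2↦0, 3↦0, 4↦4]  zeros at y ∈ {2, 3}
  x = 2: [0↦1, 1↦3, 2↦4, 3↦4, 4↦3]  zeros at y ∈ ∅
  x = 3: [0↦0, 1↦2, 2↦3, 3↦3, 4↦2]  zeros at y ∈ {0}
  x = 4: [0↦4, 1↦1, 2↦2, 3↦2, 4↦1]  zeros at y ∈ ∅
Collecting zeros: affine points = {(0, 1), (0, 4), (1, 2), (1, 3), (3, 0)}.
Total count |C(F_5)_aff| = 5.


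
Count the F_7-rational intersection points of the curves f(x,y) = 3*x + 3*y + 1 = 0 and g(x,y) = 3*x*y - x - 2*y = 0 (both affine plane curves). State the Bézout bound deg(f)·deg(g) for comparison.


Common zeros: {(1, 1), (6, 3)}; count = 2; Bézout bound = 2.

deg(f) = 1, deg(g) = 2, so Bézout bound = 2.
Scan x ∈ F_7. For each x, list the y ∈ F_7 with f(x, y) ≡ 0 and those with g(x, y) ≡ 0 (mod 7); the common zeros in that column are the intersection.
  x = 0: f ≡ 0 at y ∈ {2}; g ≡ 0 at y ∈ {0}; common: ∅.
  x = 1: f ≡ 0 at y ∈ {1}; g ≡ 0 at y ∈ {1}; common: {1}.
  x = 2: f ≡ 0 at y ∈ {0}; g ≡ 0 at y ∈ {4}; common: ∅.
  x = 3: f ≡ 0 at y ∈ {6}; g ≡ 0 at y ∈ ∅; common: ∅.
  x = 4: f ≡ 0 at y ∈ {5}; g ≡ 0 at y ∈ {6}; common: ∅.
  x = 5: f ≡ 0 at y ∈ {4}; g ≡ 0 at y ∈ {2}; common: ∅.
  x = 6: f ≡ 0 at y ∈ {3}; g ≡ 0 at y ∈ {3}; common: {3}.
Collecting: common zeros = {(1, 1), (6, 3)}, so the count is 2.
Comparison with the Bézout bound: 2 ≤ 2 = deg(f)·deg(g), as expected for curves with no common component (the bound is attained).


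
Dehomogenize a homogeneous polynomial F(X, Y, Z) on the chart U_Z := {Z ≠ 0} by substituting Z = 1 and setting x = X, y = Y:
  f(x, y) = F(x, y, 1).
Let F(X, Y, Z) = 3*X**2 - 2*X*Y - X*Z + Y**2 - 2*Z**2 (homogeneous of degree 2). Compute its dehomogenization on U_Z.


f(x, y) = 3*x**2 - 2*x*y - x + y**2 - 2

On U_Z we set Z = 1. Each monomial c·X^i·Y^j·Z^k in F becomes c·x^i·y^j·1^k = c·x^i·y^j.
Substituting Z = 1: F(X, Y, 1) = 3*x**2 - 2*x*y - x + y**2 - 2.
Note: deg(f) ≤ deg(F) = 2; strict inequality happens when F is divisible by Z (lost terms).


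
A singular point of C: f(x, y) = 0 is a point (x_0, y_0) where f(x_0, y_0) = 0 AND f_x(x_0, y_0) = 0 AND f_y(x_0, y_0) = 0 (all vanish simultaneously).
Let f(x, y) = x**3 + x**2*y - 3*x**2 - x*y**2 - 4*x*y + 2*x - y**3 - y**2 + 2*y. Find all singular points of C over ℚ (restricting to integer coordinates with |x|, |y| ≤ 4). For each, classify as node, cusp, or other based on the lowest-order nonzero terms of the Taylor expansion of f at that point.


Singular points: {(1, -1)}; classification: node.

Compute partial derivatives:
  f_x = 3*x**2 + 2*x*y - 6*x - y**2 - 4*y + 2.
  f_y = x**2 - 2*x*y - 4*x - 3*y**2 - 2*y + 2.
Scan x_0 ∈ {−4, ..., 4}. For each x_0, f_y(x_0, y) is a polynomial in y; find its integer roots y ∈ {−4, ..., 4}, then test f_x and f at those candidates.
  x = -4: f_y(-4, y) = -3*y**2 + 6*y + 34; no integer root y with |y| ≤ 4.
  x = -3: f_y(-3, y) = -3*y**2 + 4*y + 23; no integer root y with |y| ≤ 4.
  x = -2: f_y(-2, y) = -3*y**2 + 2*y + 14; no integer root y with |y| ≤ 4.
  x = -1: f_y(-1, y) = 7 - 3*y**2; no integer root y with |y| ≤ 4.
  x = 0: f_y(0, y) = -3*y**2 - 2*y + 2; no integer root y with |y| ≤ 4.
  x = 1: f_y(1, y) = -3*y**2 - 4*y - 1; vanishes at y ∈ {-1}. (1, -1): f_x = 0, f = 0 — SINGULAR.
  x = 2: f_y(2, y) = -3*y**2 - 6*y - 2; no integer root y with |y| ≤ 4.
  x = 3: f_y(3, y) = -3*y**2 - 8*y - 1; no integer root y with |y| ≤ 4.
  x = 4: f_y(4, y) = -3*y**2 - 10*y + 2; no integer root y with |y| ≤ 4.
Only singular point on the grid: (1, -1).
Classify: substitute x = 1 + u, y = -1 + v and expand: f = u**3 + u**2*v - u**2 - u*v**2 - v**3 + v**2.
No constant or linear terms (consistent with a singular point). Quadratic part: -u**2 + v**2. Cubic part: u**3 + u**2*v - u*v**2 - v**3.
The quadratic part v**2 - u**2 = (v − u)(v + u) splits into two distinct linear factors, so there are two distinct tangent lines y − -1 = ±(x − 1) — this is a node (ordinary double point).
Classification: node.


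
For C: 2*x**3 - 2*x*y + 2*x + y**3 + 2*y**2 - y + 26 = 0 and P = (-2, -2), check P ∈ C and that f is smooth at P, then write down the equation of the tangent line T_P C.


Tangent line at P: 30*x + 7*y + 74 = 0.

Step 1: f(-2, -2) = 0, so P lies on C.
Step 2: partial derivatives
  f_x(x, y) = 6*x**2 - 2*y + 2, f_y(x, y) = -2*x + 3*y**2 + 4*y - 1.
  f_x(P) = 30, f_y(P) = 7 (gradient nonzero, so P is smooth).
Step 3: tangent line at P: 30·(x − -2) + 7·(y − -2) = 0.
Expanding: 30*x + 7*y + 74 = 0.


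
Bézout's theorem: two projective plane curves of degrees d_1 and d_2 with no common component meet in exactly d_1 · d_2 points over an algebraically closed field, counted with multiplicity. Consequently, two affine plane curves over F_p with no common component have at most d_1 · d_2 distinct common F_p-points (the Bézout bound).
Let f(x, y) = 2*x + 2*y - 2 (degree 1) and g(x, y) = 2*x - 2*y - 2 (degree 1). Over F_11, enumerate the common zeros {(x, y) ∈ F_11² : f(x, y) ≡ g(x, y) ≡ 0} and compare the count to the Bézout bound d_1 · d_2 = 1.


Common zeros: {(1, 0)}; count = 1; Bézout bound = 1.

deg(f) = 1, deg(g) = 1, so Bézout bound = 1.
Scan x ∈ F_11. For each x, list the y ∈ F_11 with f(x, y) ≡ 0 and those with g(x, y) ≡ 0 (mod 11); the common zeros in that column are the intersection.
  x = 0: f ≡ 0 at y ∈ {1}; g ≡ 0 at y ∈ {10}; common: ∅.
  x = 1: f ≡ 0 at y ∈ {0}; g ≡ 0 at y ∈ {0}; common: {0}.
  x = 2: f ≡ 0 at y ∈ {10}; g ≡ 0 at y ∈ {1}; common: ∅.
  x = 3: f ≡ 0 at y ∈ {9}; g ≡ 0 at y ∈ {2}; common: ∅.
  x = 4: f ≡ 0 at y ∈ {8}; g ≡ 0 at y ∈ {3}; common: ∅.
  x = 5: f ≡ 0 at y ∈ {7}; g ≡ 0 at y ∈ {4}; common: ∅.
  x = 6: f ≡ 0 at y ∈ {6}; g ≡ 0 at y ∈ {5}; common: ∅.
  x = 7: f ≡ 0 at y ∈ {5}; g ≡ 0 at y ∈ {6}; common: ∅.
  x = 8: f ≡ 0 at y ∈ {4}; g ≡ 0 at y ∈ {7}; common: ∅.
  x = 9: f ≡ 0 at y ∈ {3}; g ≡ 0 at y ∈ {8}; common: ∅.
  x = 10: f ≡ 0 at y ∈ {2}; g ≡ 0 at y ∈ {9}; common: ∅.
Collecting: common zeros = {(1, 0)}, so the count is 1.
Comparison with the Bézout bound: 1 ≤ 1 = deg(f)·deg(g), as expected for curves with no common component (the bound is attained).


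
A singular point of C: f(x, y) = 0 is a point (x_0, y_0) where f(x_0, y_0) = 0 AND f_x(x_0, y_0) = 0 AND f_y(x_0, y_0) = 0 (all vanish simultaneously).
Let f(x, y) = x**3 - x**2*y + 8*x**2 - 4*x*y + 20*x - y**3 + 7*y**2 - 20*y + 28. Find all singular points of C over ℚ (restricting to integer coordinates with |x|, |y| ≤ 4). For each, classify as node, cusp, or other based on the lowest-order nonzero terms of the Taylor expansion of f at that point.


Singular points: {(-2, 2)}; classification: cusp.

Compute partial derivatives:
  f_x = 3*x**2 - 2*x*y + 16*x - 4*y + 20.
  f_y = -x**2 - 4*x - 3*y**2 + 14*y - 20.
Scan x_0 ∈ {−4, ..., 4}. For each x_0, f_y(x_0, y) is a polynomial in y; find its integer roots y ∈ {−4, ..., 4}, then test f_x and f at those candidates.
  x = -4: f_y(-4, y) = -3*y**2 + 14*y - 20; no integer root y with |y| ≤ 4.
  x = -3: f_y(-3, y) = -3*y**2 + 14*y - 17; no integer root y with |y| ≤ 4.
  x = -2: f_y(-2, y) = -3*y**2 + 14*y - 16; vanishes at y ∈ {2}. (-2, 2): f_x = 0, f = 0 — SINGULAR.
  x = -1: f_y(-1, y) = -3*y**2 + 14*y - 17; no integer root y with |y| ≤ 4.
  x = 0: f_y(0, y) = -3*y**2 + 14*y - 20; no integer root y with |y| ≤ 4.
  x = 1: f_y(1, y) = -3*y**2 + 14*y - 25; no integer root y with |y| ≤ 4.
  x = 2: f_y(2, y) = -3*y**2 + 14*y - 32; no integer root y with |y| ≤ 4.
  x = 3: f_y(3, y) = -3*y**2 + 14*y - 41; no integer root y with |y| ≤ 4.
  x = 4: f_y(4, y) = -3*y**2 + 14*y - 52; no integer root y with |y| ≤ 4.
Only singular point on the grid: (-2, 2).
Classify: substitute x = -2 + u, y = 2 + v and expand: f = u**3 - u**2*v - v**3 + v**2.
No constant or linear terms (consistent with a singular point). Quadratic part: v**2. Cubic part: u**3 - u**2*v - v**3.
The quadratic part v**2 is a perfect square, so there is a single (double) tangent line v = 0, i.e. y = 2. Restricting the cubic part to that line (v = 0) leaves u**3 ≠ 0, so f is not divisible by v and the branch is v² ≈ -u**3 to lowest order — this is a cusp.
Classification: cusp.


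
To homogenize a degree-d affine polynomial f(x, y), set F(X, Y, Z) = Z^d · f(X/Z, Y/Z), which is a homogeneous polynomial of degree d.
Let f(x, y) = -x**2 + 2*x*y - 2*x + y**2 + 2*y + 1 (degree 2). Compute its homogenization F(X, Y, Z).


F(X, Y, Z) = -X**2 + 2*X*Y - 2*X*Z + Y**2 + 2*Y*Z + Z**2

deg(f) = 2.
Substitute x = X/Z, y = Y/Z into f, then multiply by Z^2.
  monomial -1·x^2·y^0 ↦ -1·X^2·Y^0·Z^0.
  monomial 2·x^1·y^1 ↦ 2·X^1·Y^1·Z^0.
  monomial -2·x^1·y^0 ↦ -2·X^1·Y^0·Z^1.
  monomial 1·x^0·y^2 ↦ 1·X^0·Y^2·Z^0.
  monomial 2·x^0·y^1 ↦ 2·X^0·Y^1·Z^1.
  monomial 1·x^0·y^0 ↦ 1·X^0·Y^0·Z^2.
Collecting: F(X, Y, Z) = -X**2 + 2*X*Y - 2*X*Z + Y**2 + 2*Y*Z + Z**2.


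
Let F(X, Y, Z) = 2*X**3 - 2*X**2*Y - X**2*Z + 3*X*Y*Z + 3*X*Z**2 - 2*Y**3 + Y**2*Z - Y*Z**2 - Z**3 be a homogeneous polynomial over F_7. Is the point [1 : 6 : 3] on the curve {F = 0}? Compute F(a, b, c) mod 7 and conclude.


F(1,6,3) ≡ 6 (mod 7); P is NOT on the curve.

Evaluate F(1, 6, 3) term-by-term (mod 7).
  2*X**3 ↦ 2·1·1·1 = 2
  -2*X**2*Y ↦ -2·1·6·1 = -12
  -X**2*Z ↦ -1·1·1·3 = -3
  3*X*Y*Z ↦ 3·1·6·3 = 54
  3*X*Z**2 ↦ 3·1·1·9 = 27
  -2*Y**3 ↦ -2·1·216·1 = -432
  Y**2*Z ↦ 1·1·36·3 = 108
  -Y*Z**2 ↦ -1·1·6·9 = -54
  -Z**3 ↦ -1·1·1·27 = -27
Sum: F(1, 6, 3) = (2) + (-12) + (-3) + (54) + (27) + (-432) + (108) + (-54) + (-27) = -337.
Reducing mod 7: -337 ≡ 6 (mod 7).
Since F(a, b, c) ≡ 6 ≠ 0 (mod 7), P does NOT lie on the curve.


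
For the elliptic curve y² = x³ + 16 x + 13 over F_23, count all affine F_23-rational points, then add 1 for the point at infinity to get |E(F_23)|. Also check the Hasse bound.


Affine points = {(0, 6), (0, 17), (4, 7), (4, 16), (6, 7), (6, 16), (7, 10), (7, 13), (8, 3), (8, 20), (9, 9), (9, 14), (10, 0), (11, 5), (11, 18), (12, 1), (12, 22), (13, 7), (13, 16), (16, 8), (16, 15), (17, 0), (19, 0)}; affine count = 23; |E(F_23)| = 24.

Discriminant check: Δ ∝ 4a³ + 27b² = 4·16³ + 27·13² = 4·4096 + 27·169 ≡ 17 (mod 23). Nonzero ⇒ E is nonsingular.
For each x ∈ F_23, compute rhs = x³ + 16·x + 13 mod 23, then count y ∈ F_23 with y² ≡ rhs.
  x = 0: rhs = 13, matching y values: 6, 17 (2 points).
  x = 1: rhs = 7, matching y values: none (0 points).
  x = 2: rhs = 7, matching y values: none (0 points).
  x = 3: rhs = 19, matching y values: none (0 points).
  x = 4: rhs = 3, matching y values: 7, 16 (2 points).
  x = 5: rhs = 11, matching y values: none (0 points).
  x = 6: rhs = 3, matching y values: 7, 16 (2 points).
  x = 7: rhs = 8, matching y values: 10, 13 (2 points).
  x = 8: rhs = 9, matching y values: 3, 20 (2 points).
  x = 9: rhs = 12, matching y values: 9, 14 (2 points).
  x = 10: rhs = 0, matching y values: 0 (1 points).
  x = 11: rhs = 2, matching y values: 5, 18 (2 points).
  x = 12: rhs = 1, matching y values: 1, 22 (2 points).
  x = 13: rhs = 3, matching y values: 7, 16 (2 points).
  x = 14: rhs = 14, matching y values: none (0 points).
  x = 15: rhs = 17, matching y values: none (0 points).
  x = 16: rhs = 18, matching y values: 8, 15 (2 points).
  x = 17: rhs = 0, matching y values: 0 (1 points).
  x = 18: rhs = 15, matching y values: none (0 points).
  x = 19: rhs = 0, matching y values: 0 (1 points).
  x = 20: rhs = 7, matching y values: none (0 points).
  x = 21: rhs = 19, matching y values: none (0 points).
  x = 22: rhs = 19, matching y values: none (0 points).
Total affine count: 23.
Full point count |E(F_23)| = 23 + 1 = 24.
Hasse bound: |24 − (23+1)| = |0| = 0 ≤ 2√23 ≈ 9.5917 ✓.


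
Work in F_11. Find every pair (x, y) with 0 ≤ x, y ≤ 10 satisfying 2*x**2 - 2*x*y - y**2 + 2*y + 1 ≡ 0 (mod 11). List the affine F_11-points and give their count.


Affine F_11-points: {(1, 5), (1, 6), (3, 8), (3, 10), (4, 0), (4, 5), (5, 6), (5, 8), (7, 0), (7, 10)}; count = 10.

For each of the 121 pairs (x, y) ∈ F_11², evaluate f(x, y) mod 11. Record the zeros.
  x = 0: [0↦1, 1↦2, 2↦1, 3↦9, 4↦4, 5↦8, 6↦10, 7↦10, 8↦8, 9↦4, 10↦9]  zeros at y ∈ ∅
  x = 1: [0↦3, 1↦2, 2↦10, 3↦5, 4↦9, 5↦0, 6↦0, 7↦9, 8↦5, 9↦10, 10↦2]  zeros at y ∈ {5, 6}
  x = 2: [0↦9, 1↦6, 2↦1, 3↦5, 4↦7, 5↦7, 6↦5, 7↦1, 8↦6, 9↦9, 10↦10]  zeros at y ∈ ∅
  x = 3: [0↦8, 1↦3, 2↦7, 3↦9, 4↦9, 5↦7, 6↦3, 7↦8, 8↦0, 9↦1, 10↦0]  zeros at y ∈ {8, 10}
  x = 4: [0↦0, 1↦4, 2↦6, 3↦6, 4↦4, 5↦0, 6↦5, 7↦8, 8↦9, 9↦8, 10↦5]  zeros at y ∈ {0, 5}
  x = 5: [0↦7, 1↦9, 2↦9, 3↦7, 4↦3, 5↦8, 6↦0, 7↦1, 8↦0, 9↦8, 10↦3]  zeros at y ∈ {6, 8}
  x = 6: [0↦7, 1↦7, 2↦5, 3↦1, 4↦6, 5↦9, 6↦10, 7↦9, 8↦6, 9↦1, 10↦5]  zeros at y ∈ ∅
  x = 7: [0↦0, 1↦9, 2↦5, 3↦10, 4↦2, 5↦3, 6↦2, 7↦10, 8↦5, 9↦9, 10↦0]  zeros at y ∈ {0, 10}
  x = 8: [0↦8, 1↦4, 2↦9, 3↦1, 4↦2, 5↦1, 6↦9, 7↦4, 8↦8, 9↦10, 10↦10]  zeros at y ∈ ∅
  x = 9: [0↦9, 1↦3, 2↦6, 3↦7, 4↦6, 5↦3, 6↦9, 7↦2, 8↦4, 9↦4, 10↦2]  zeros at y ∈ ∅
  x = 10: [0↦3, 1↦6, 2↦7, 3↦6, 4↦3, 5↦9, 6↦2, 7↦4, 8↦4, 9↦2, 10↦9]  zeros at y ∈ ∅
Collecting zeros: affine points = {(1, 5), (1, 6), (3, 8), (3, 10), (4, 0), (4, 5), (5, 6), (5, 8), (7, 0), (7, 10)}.
Total count |C(F_11)_aff| = 10.


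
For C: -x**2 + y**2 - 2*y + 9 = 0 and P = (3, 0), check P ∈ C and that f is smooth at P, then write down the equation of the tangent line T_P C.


Tangent line at P: -6*x - 2*y + 18 = 0.

Step 1: f(3, 0) = 0, so P lies on C.
Step 2: partial derivatives
  f_x(x, y) = -2*x, f_y(x, y) = 2*y - 2.
  f_x(P) = -6, f_y(P) = -2 (gradient nonzero, so P is smooth).
Step 3: tangent line at P: -6·(x − 3) + -2·(y − 0) = 0.
Expanding: -6*x - 2*y + 18 = 0.


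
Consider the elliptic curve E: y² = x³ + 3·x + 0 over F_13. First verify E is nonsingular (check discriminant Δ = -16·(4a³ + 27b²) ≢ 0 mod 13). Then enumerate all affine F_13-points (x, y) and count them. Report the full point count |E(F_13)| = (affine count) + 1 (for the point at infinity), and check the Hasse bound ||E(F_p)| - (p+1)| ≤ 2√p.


Affine points = {(0, 0), (1, 2), (1, 11), (2, 1), (2, 12), (3, 6), (3, 7), (5, 6), (5, 7), (6, 0), (7, 0), (8, 4), (8, 9), (10, 4), (10, 9), (11, 5), (11, 8), (12, 3), (12, 10)}; affine count = 19; |E(F_13)| = 20.

Discriminant check: Δ ∝ 4a³ + 27b² = 4·3³ + 27·0² = 4·27 + 27·0 ≡ 4 (mod 13). Nonzero ⇒ E is nonsingular.
For each x ∈ F_13, compute rhs = x³ + 3·x + 0 mod 13, then count y ∈ F_13 with y² ≡ rhs.
  x = 0: rhs = 0, matching y values: 0 (1 points).
  x = 1: rhs = 4, matching y values: 2, 11 (2 points).
  x = 2: rhs = 1, matching y values: 1, 12 (2 points).
  x = 3: rhs = 10, matching y values: 6, 7 (2 points).
  x = 4: rhs = 11, matching y values: none (0 points).
  x = 5: rhs = 10, matching y values: 6, 7 (2 points).
  x = 6: rhs = 0, matching y values: 0 (1 points).
  x = 7: rhs = 0, matching y values: 0 (1 points).
  x = 8: rhs = 3, matching y values: 4, 9 (2 points).
  x = 9: rhs = 2, matching y values: none (0 points).
  x = 10: rhs = 3, matching y values: 4, 9 (2 points).
  x = 11: rhs = 12, matching y values: 5, 8 (2 points).
  x = 12: rhs = 9, matching y values: 3, 10 (2 points).
Total affine count: 19.
Full point count |E(F_13)| = 19 + 1 = 20.
Hasse bound: |20 − (13+1)| = |6| = 6 ≤ 2√13 ≈ 7.2111 ✓.


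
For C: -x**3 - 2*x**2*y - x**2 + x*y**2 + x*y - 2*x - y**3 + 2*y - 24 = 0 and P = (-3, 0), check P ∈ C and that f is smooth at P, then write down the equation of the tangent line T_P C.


Tangent line at P: -23*x - 19*y - 69 = 0.

Step 1: f(-3, 0) = 0, so P lies on C.
Step 2: partial derivatives
  f_x(x, y) = -3*x**2 - 4*x*y - 2*x + y**2 + y - 2, f_y(x, y) = -2*x**2 + 2*x*y + x - 3*y**2 + 2.
  f_x(P) = -23, f_y(P) = -19 (gradient nonzero, so P is smooth).
Step 3: tangent line at P: -23·(x − -3) + -19·(y − 0) = 0.
Expanding: -23*x - 19*y - 69 = 0.


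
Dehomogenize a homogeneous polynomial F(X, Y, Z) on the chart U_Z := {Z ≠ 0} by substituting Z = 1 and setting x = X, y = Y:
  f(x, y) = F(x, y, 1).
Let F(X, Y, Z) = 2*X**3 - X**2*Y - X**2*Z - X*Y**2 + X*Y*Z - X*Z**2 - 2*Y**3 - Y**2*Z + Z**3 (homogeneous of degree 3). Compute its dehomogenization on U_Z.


f(x, y) = 2*x**3 - x**2*y - x**2 - x*y**2 + x*y - x - 2*y**3 - y**2 + 1

On U_Z we set Z = 1. Each monomial c·X^i·Y^j·Z^k in F becomes c·x^i·y^j·1^k = c·x^i·y^j.
Substituting Z = 1: F(X, Y, 1) = 2*x**3 - x**2*y - x**2 - x*y**2 + x*y - x - 2*y**3 - y**2 + 1.
Note: deg(f) ≤ deg(F) = 3; strict inequality happens when F is divisible by Z (lost terms).


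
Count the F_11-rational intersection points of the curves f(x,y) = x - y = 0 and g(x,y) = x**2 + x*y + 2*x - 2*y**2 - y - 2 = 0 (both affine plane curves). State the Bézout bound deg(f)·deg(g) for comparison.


Common zeros: {(2, 2)}; count = 1; Bézout bound = 2.

deg(f) = 1, deg(g) = 2, so Bézout bound = 2.
Scan x ∈ F_11. For each x, list the y ∈ F_11 with f(x, y) ≡ 0 and those with g(x, y) ≡ 0 (mod 11); the common zeros in that column are the intersection.
  x = 0: f ≡ 0 at y ∈ {0}; g ≡ 0 at y ∈ ∅; common: ∅.
  x = 1: f ≡ 0 at y ∈ {1}; g ≡ 0 at y ∈ ∅; common: ∅.
  x = 2: f ≡ 0 at y ∈ {2}; g ≡ 0 at y ∈ {2, 4}; common: {2}.
  x = 3: f ≡ 0 at y ∈ {3}; g ≡ 0 at y ∈ {4, 8}; common: ∅.
  x = 4: f ≡ 0 at y ∈ {4}; g ≡ 0 at y ∈ {0, 7}; common: ∅.
  x = 5: f ≡ 0 at y ∈ {5}; g ≡ 0 at y ∈ {0, 2}; common: ∅.
  x = 6: f ≡ 0 at y ∈ {6}; g ≡ 0 at y ∈ ∅; common: ∅.
  x = 7: f ≡ 0 at y ∈ {7}; g ≡ 0 at y ∈ ∅; common: ∅.
  x = 8: f ≡ 0 at y ∈ {8}; g ≡ 0 at y ∈ ∅; common: ∅.
  x = 9: f ≡ 0 at y ∈ {9}; g ≡ 0 at y ∈ {7, 8}; common: ∅.
  x = 10: f ≡ 0 at y ∈ {10}; g ≡ 0 at y ∈ ∅; common: ∅.
Collecting: common zeros = {(2, 2)}, so the count is 1.
Comparison with the Bézout bound: 1 ≤ 2 = deg(f)·deg(g), as expected for curves with no common component (the affine F_11-count falls short of the bound because intersections may lie at infinity, over extension fields, or carry multiplicity).


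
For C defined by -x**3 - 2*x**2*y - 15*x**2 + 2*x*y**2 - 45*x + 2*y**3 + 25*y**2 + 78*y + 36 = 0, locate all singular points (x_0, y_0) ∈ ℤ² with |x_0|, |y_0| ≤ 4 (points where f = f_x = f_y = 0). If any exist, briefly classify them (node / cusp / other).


Singular points: {(-3, -3)}; classification: cusp.

Compute partial derivatives:
  f_x = -3*x**2 - 4*x*y - 30*x + 2*y**2 - 45.
  f_y = -2*x**2 + 4*x*y + 6*y**2 + 50*y + 78.
Scan x_0 ∈ {−4, ..., 4}. For each x_0, f_y(x_0, y) is a polynomial in y; find its integer roots y ∈ {−4, ..., 4}, then test f_x and f at those candidates.
  x = -4: f_y(-4, y) = 6*y**2 + 34*y + 46; no integer root y with |y| ≤ 4.
  x = -3: f_y(-3, y) = 6*y**2 + 38*y + 60; vanishes at y ∈ {-3}. (-3, -3): f_x = 0, f = 0 — SINGULAR.
  x = -2: f_y(-2, y) = 6*y**2 + 42*y + 70; no integer root y with |y| ≤ 4.
  x = -1: f_y(-1, y) = 6*y**2 + 46*y + 76; no integer root y with |y| ≤ 4.
  x = 0: f_y(0, y) = 6*y**2 + 50*y + 78; no integer root y with |y| ≤ 4.
  x = 1: f_y(1, y) = 6*y**2 + 54*y + 76; no integer root y with |y| ≤ 4.
  x = 2: f_y(2, y) = 6*y**2 + 58*y + 70; no integer root y with |y| ≤ 4.
  x = 3: f_y(3, y) = 6*y**2 + 62*y + 60; no integer root y with |y| ≤ 4.
  x = 4: f_y(4, y) = 6*y**2 + 66*y + 46; no integer root y with |y| ≤ 4.
Only singular point on the grid: (-3, -3).
Classify: substitute x = -3 + u, y = -3 + v and expand: f = -u**3 - 2*u**2*v + 2*u*v**2 + 2*v**3 + v**2.
No constant or linear terms (consistent with a singular point). Quadratic part: v**2. Cubic part: -u**3 - 2*u**2*v + 2*u*v**2 + 2*v**3.
The quadratic part v**2 is a perfect square, so there is a single (double) tangent line v = 0, i.e. y = -3. Restricting the cubic part to that line (v = 0) leaves -u**3 ≠ 0, so f is not divisible by v and the branch is v² ≈ u**3 to lowest order — this is a cusp.
Classification: cusp.


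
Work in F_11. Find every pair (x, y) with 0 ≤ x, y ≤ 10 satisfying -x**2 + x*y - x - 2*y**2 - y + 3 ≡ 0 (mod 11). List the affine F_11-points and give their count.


Affine F_11-points: {(0, 1), (0, 4), (3, 4), (3, 8), (4, 8), (4, 10), (5, 3), (5, 10), (8, 3), (8, 6)}; count = 10.

For each of the 121 pairs (x, y) ∈ F_11², evaluate f(x, y) mod 11. Record the zeros.
  x = 0: [0↦3, 1↦0, 2↦4, 3↦4, 4↦0, 5↦3, 6↦2, 7↦8, 8↦10, 9↦8, 10↦2]  zeros at y ∈ {1, 4}
  x = 1: [0↦1, 1↦10, 2↦4, 3↦5, 4↦2, 5↦6, 6↦6, 7↦2, 8↦5, 9↦4, 10↦10]  zeros at y ∈ ∅
  x = 2: [0↦8, 1↦7, 2↦2, 3↦4, 4↦2, 5↦7, 6↦8, 7↦5, 8↦9, 9↦9, 10↦5]  zeros at y ∈ ∅
  x = 3: [0↦2, 1↦2, 2↦9, 3↦1, 4↦0, 5↦6, 6↦8, 7↦6, 8↦0, 9↦1, 10↦9]  zeros at y ∈ {4, 8}
  x = 4: [0↦5, 1↦6, 2↦3, 3↦7, 4↦7, 5↦3, 6↦6, 7↦5, 8↦0, 9↦2, 10↦0]  zeros at y ∈ {8, 10}
  x = 5: [0↦6, 1↦8, 2↦6, 3↦0, 4↦1, 5↦9, 6↦2, 7↦2, 8↦9, 9↦1, 10↦0]  zeros at y ∈ {3, 10}
  x = 6: [0↦5, 1↦8, 2↦7, 3↦2, 4↦4, 5↦2, 6↦7, 7↦8, 8↦5, 9↦9, 10↦9]  zeros at y ∈ ∅
  x = 7: [0↦2, 1↦6, 2↦6, 3↦2, 4↦5, 5↦4, 6↦10, 7↦1, 8↦10, 9↦4, 10↦5]  zeros at y ∈ ∅
  x = 8: [0↦8, 1↦2, 2↦3, 3↦0, 4↦4, 5↦4, 6↦0, 7↦3, 8↦2, 9↦8, 10↦10]  zeros at y ∈ {3, 6}
  x = 9: [0↦1, 1↦7, 2↦9, 3↦7, 4↦1, 5↦2, 6↦10, 7↦3, 8↦3, 9↦10, 10↦2]  zeros at y ∈ ∅
  x = 10: [0↦3, 1↦10, 2↦2, 3↦1, 4↦7, 5↦9, 6↦7, 7↦1, 8↦2, 9↦10, 10↦3]  zeros at y ∈ ∅
Collecting zeros: affine points = {(0, 1), (0, 4), (3, 4), (3, 8), (4, 8), (4, 10), (5, 3), (5, 10), (8, 3), (8, 6)}.
Total count |C(F_11)_aff| = 10.


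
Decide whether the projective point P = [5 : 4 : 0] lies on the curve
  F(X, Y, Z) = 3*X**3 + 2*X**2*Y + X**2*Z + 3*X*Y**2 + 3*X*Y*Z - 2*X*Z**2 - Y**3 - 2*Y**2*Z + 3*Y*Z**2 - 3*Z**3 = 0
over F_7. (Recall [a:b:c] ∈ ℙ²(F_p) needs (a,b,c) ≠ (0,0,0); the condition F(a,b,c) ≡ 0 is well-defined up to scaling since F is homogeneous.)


F(5,4,0) ≡ 2 (mod 7); P is NOT on the curve.

Evaluate F(5, 4, 0) term-by-term (mod 7).
  3*X**3 ↦ 3·125·1·1 = 375
  2*X**2*Y ↦ 2·25·4·1 = 200
  X**2*Z ↦ 1·25·1·0 = 0
  3*X*Y**2 ↦ 3·5·16·1 = 240
  3*X*Y*Z ↦ 3·5·4·0 = 0
  -2*X*Z**2 ↦ -2·5·1·0 = 0
  -Y**3 ↦ -1·1·64·1 = -64
  -2*Y**2*Z ↦ -2·1·16·0 = 0
  3*Y*Z**2 ↦ 3·1·4·0 = 0
  -3*Z**3 ↦ -3·1·1·0 = 0
Sum: F(5, 4, 0) = (375) + (200) + (0) + (240) + (0) + (0) + (-64) + (0) + (0) + (0) = 751.
Reducing mod 7: 751 ≡ 2 (mod 7).
Since F(a, b, c) ≡ 2 ≠ 0 (mod 7), P does NOT lie on the curve.


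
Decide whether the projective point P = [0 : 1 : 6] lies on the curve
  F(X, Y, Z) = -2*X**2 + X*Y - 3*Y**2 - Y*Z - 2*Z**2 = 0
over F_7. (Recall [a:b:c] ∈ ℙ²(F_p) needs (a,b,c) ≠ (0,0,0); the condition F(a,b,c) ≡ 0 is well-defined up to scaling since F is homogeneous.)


F(0,1,6) ≡ 3 (mod 7); P is NOT on the curve.

Evaluate F(0, 1, 6) term-by-term (mod 7).
  -2*X**2 ↦ -2·0·1·1 = 0
  X*Y ↦ 1·0·1·1 = 0
  -3*Y**2 ↦ -3·1·1·1 = -3
  -Y*Z ↦ -1·1·1·6 = -6
  -2*Z**2 ↦ -2·1·1·36 = -72
Sum: F(0, 1, 6) = (0) + (0) + (-3) + (-6) + (-72) = -81.
Reducing mod 7: -81 ≡ 3 (mod 7).
Since F(a, b, c) ≡ 3 ≠ 0 (mod 7), P does NOT lie on the curve.


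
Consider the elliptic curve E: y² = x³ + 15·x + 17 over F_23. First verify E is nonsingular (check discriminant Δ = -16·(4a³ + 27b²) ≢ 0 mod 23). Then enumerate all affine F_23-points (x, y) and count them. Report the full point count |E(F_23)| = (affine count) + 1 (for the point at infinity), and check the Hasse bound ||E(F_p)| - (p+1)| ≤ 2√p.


Affine points = {(2, 3), (2, 20), (4, 7), (4, 16), (6, 1), (6, 22), (11, 8), (11, 15), (12, 4), (12, 19), (14, 2), (14, 21), (15, 11), (15, 12), (16, 11), (16, 12), (18, 1), (18, 22), (19, 10), (19, 13), (21, 5), (21, 18), (22, 1), (22, 22)}; affine count = 24; |E(F_23)| = 25.

Discriminant check: Δ ∝ 4a³ + 27b² = 4·15³ + 27·17² = 4·3375 + 27·289 ≡ 5 (mod 23). Nonzero ⇒ E is nonsingular.
For each x ∈ F_23, compute rhs = x³ + 15·x + 17 mod 23, then count y ∈ F_23 with y² ≡ rhs.
  x = 0: rhs = 17, matching y values: none (0 points).
  x = 1: rhs = 10, matching y values: none (0 points).
  x = 2: rhs = 9, matching y values: 3, 20 (2 points).
  x = 3: rhs = 20, matching y values: none (0 points).
  x = 4: rhs = 3, matching y values: 7, 16 (2 points).
  x = 5: rhs = 10, matching y values: none (0 points).
  x = 6: rhs = 1, matching y values: 1, 22 (2 points).
  x = 7: rhs = 5, matching y values: none (0 points).
  x = 8: rhs = 5, matching y values: none (0 points).
  x = 9: rhs = 7, matching y values: none (0 points).
  x = 10: rhs = 17, matching y values: none (0 points).
  x = 11: rhs = 18, matching y values: 8, 15 (2 points).
  x = 12: rhs = 16, matching y values: 4, 19 (2 points).
  x = 13: rhs = 17, matching y values: none (0 points).
  x = 14: rhs = 4, matching y values: 2, 21 (2 points).
  x = 15: rhs = 6, matching y values: 11, 12 (2 points).
  x = 16: rhs = 6, matching y values: 11, 12 (2 points).
  x = 17: rhs = 10, matching y values: none (0 points).
  x = 18: rhs = 1, matching y values: 1, 22 (2 points).
  x = 19: rhs = 8, matching y values: 10, 13 (2 points).
  x = 20: rhs = 14, matching y values: none (0 points).
  x = 21: rhs = 2, matching y values: 5, 18 (2 points).
  x = 22: rhs = 1, matching y values: 1, 22 (2 points).
Total affine count: 24.
Full point count |E(F_23)| = 24 + 1 = 25.
Hasse bound: |25 − (23+1)| = |1| = 1 ≤ 2√23 ≈ 9.5917 ✓.
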